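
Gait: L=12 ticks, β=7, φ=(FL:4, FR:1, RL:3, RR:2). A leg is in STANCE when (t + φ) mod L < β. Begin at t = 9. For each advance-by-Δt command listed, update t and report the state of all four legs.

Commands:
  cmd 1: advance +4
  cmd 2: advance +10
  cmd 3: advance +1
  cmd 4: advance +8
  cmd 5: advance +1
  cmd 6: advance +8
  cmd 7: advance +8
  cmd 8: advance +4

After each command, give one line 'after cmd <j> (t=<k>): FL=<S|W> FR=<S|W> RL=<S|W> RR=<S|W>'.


after cmd 1 (t=13): FL=S FR=S RL=S RR=S
after cmd 2 (t=23): FL=S FR=S RL=S RR=S
after cmd 3 (t=24): FL=S FR=S RL=S RR=S
after cmd 4 (t=32): FL=S FR=W RL=W RR=W
after cmd 5 (t=33): FL=S FR=W RL=S RR=W
after cmd 6 (t=41): FL=W FR=S RL=W RR=W
after cmd 7 (t=49): FL=S FR=S RL=S RR=S
after cmd 8 (t=53): FL=W FR=S RL=W RR=W

start t=9: FL=S FR=W RL=S RR=W
cmd 1: advance +4 → t=13, phase=(5,2,4,3) → FL=S FR=S RL=S RR=S
cmd 2: advance +10 → t=23, phase=(3,0,2,1) → FL=S FR=S RL=S RR=S
cmd 3: advance +1 → t=24, phase=(4,1,3,2) → FL=S FR=S RL=S RR=S
cmd 4: advance +8 → t=32, phase=(0,9,11,10) → FL=S FR=W RL=W RR=W
cmd 5: advance +1 → t=33, phase=(1,10,0,11) → FL=S FR=W RL=S RR=W
cmd 6: advance +8 → t=41, phase=(9,6,8,7) → FL=W FR=S RL=W RR=W
cmd 7: advance +8 → t=49, phase=(5,2,4,3) → FL=S FR=S RL=S RR=S
cmd 8: advance +4 → t=53, phase=(9,6,8,7) → FL=W FR=S RL=W RR=W


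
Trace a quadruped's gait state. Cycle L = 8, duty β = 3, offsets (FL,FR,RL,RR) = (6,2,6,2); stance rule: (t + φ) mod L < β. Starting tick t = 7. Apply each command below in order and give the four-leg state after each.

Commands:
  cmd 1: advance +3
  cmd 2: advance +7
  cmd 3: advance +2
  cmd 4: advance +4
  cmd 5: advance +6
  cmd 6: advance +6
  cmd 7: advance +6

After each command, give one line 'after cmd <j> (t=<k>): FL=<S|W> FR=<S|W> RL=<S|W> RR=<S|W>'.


start t=7: FL=W FR=S RL=W RR=S
cmd 1: advance +3 → t=10, phase=(0,4,0,4) → FL=S FR=W RL=S RR=W
cmd 2: advance +7 → t=17, phase=(7,3,7,3) → FL=W FR=W RL=W RR=W
cmd 3: advance +2 → t=19, phase=(1,5,1,5) → FL=S FR=W RL=S RR=W
cmd 4: advance +4 → t=23, phase=(5,1,5,1) → FL=W FR=S RL=W RR=S
cmd 5: advance +6 → t=29, phase=(3,7,3,7) → FL=W FR=W RL=W RR=W
cmd 6: advance +6 → t=35, phase=(1,5,1,5) → FL=S FR=W RL=S RR=W
cmd 7: advance +6 → t=41, phase=(7,3,7,3) → FL=W FR=W RL=W RR=W

after cmd 1 (t=10): FL=S FR=W RL=S RR=W
after cmd 2 (t=17): FL=W FR=W RL=W RR=W
after cmd 3 (t=19): FL=S FR=W RL=S RR=W
after cmd 4 (t=23): FL=W FR=S RL=W RR=S
after cmd 5 (t=29): FL=W FR=W RL=W RR=W
after cmd 6 (t=35): FL=S FR=W RL=S RR=W
after cmd 7 (t=41): FL=W FR=W RL=W RR=W


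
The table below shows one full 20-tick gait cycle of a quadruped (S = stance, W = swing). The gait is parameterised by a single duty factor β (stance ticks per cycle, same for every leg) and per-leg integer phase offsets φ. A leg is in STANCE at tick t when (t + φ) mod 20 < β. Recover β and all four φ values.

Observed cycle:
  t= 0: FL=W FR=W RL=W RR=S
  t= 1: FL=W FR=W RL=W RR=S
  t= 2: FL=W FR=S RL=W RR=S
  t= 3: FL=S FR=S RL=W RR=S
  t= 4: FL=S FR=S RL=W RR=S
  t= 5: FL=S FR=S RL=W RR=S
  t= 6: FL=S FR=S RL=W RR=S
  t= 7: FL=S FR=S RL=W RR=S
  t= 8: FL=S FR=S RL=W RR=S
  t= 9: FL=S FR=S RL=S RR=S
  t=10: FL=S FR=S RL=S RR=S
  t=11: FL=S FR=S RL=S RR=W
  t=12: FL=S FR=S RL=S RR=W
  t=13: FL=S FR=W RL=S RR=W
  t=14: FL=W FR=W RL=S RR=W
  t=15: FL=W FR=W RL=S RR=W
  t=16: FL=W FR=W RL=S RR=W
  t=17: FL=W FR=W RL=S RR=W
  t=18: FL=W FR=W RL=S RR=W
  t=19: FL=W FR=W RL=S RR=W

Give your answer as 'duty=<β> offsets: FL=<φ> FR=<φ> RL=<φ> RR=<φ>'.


duty β = stance ticks per leg = 11
FL: stance ticks = 11; W→S at t=3 → φ=17
FR: stance ticks = 11; W→S at t=2 → φ=18
RL: stance ticks = 11; W→S at t=9 → φ=11
RR: stance ticks = 11; W→S at t=0 → φ=0

duty=11 offsets: FL=17 FR=18 RL=11 RR=0


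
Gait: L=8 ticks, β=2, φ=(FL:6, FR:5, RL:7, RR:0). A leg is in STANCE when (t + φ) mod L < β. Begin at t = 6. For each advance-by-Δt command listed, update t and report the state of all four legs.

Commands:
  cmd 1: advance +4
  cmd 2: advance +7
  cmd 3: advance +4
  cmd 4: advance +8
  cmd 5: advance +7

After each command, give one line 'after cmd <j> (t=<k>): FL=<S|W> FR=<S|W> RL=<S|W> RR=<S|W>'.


after cmd 1 (t=10): FL=S FR=W RL=S RR=W
after cmd 2 (t=17): FL=W FR=W RL=S RR=S
after cmd 3 (t=21): FL=W FR=W RL=W RR=W
after cmd 4 (t=29): FL=W FR=W RL=W RR=W
after cmd 5 (t=36): FL=W FR=S RL=W RR=W

start t=6: FL=W FR=W RL=W RR=W
cmd 1: advance +4 → t=10, phase=(0,7,1,2) → FL=S FR=W RL=S RR=W
cmd 2: advance +7 → t=17, phase=(7,6,0,1) → FL=W FR=W RL=S RR=S
cmd 3: advance +4 → t=21, phase=(3,2,4,5) → FL=W FR=W RL=W RR=W
cmd 4: advance +8 → t=29, phase=(3,2,4,5) → FL=W FR=W RL=W RR=W
cmd 5: advance +7 → t=36, phase=(2,1,3,4) → FL=W FR=S RL=W RR=W


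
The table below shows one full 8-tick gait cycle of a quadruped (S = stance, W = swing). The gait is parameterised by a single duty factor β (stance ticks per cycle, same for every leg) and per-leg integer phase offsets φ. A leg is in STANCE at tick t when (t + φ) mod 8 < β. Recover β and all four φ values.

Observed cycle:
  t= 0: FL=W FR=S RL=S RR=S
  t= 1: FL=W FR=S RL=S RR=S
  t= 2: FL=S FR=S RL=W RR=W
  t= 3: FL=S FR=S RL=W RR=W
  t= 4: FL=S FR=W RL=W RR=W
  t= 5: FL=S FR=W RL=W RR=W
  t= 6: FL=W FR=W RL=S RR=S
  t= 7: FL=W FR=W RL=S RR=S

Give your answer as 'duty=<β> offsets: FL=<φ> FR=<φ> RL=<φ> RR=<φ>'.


duty β = stance ticks per leg = 4
FL: stance ticks = 4; W→S at t=2 → φ=6
FR: stance ticks = 4; W→S at t=0 → φ=0
RL: stance ticks = 4; W→S at t=6 → φ=2
RR: stance ticks = 4; W→S at t=6 → φ=2

duty=4 offsets: FL=6 FR=0 RL=2 RR=2


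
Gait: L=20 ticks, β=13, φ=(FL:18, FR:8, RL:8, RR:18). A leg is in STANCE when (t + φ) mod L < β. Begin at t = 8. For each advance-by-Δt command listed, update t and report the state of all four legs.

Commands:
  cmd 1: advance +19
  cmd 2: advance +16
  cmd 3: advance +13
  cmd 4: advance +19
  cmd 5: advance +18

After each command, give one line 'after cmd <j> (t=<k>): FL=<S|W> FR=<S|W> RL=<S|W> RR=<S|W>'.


start t=8: FL=S FR=W RL=W RR=S
cmd 1: advance +19 → t=27, phase=(5,15,15,5) → FL=S FR=W RL=W RR=S
cmd 2: advance +16 → t=43, phase=(1,11,11,1) → FL=S FR=S RL=S RR=S
cmd 3: advance +13 → t=56, phase=(14,4,4,14) → FL=W FR=S RL=S RR=W
cmd 4: advance +19 → t=75, phase=(13,3,3,13) → FL=W FR=S RL=S RR=W
cmd 5: advance +18 → t=93, phase=(11,1,1,11) → FL=S FR=S RL=S RR=S

after cmd 1 (t=27): FL=S FR=W RL=W RR=S
after cmd 2 (t=43): FL=S FR=S RL=S RR=S
after cmd 3 (t=56): FL=W FR=S RL=S RR=W
after cmd 4 (t=75): FL=W FR=S RL=S RR=W
after cmd 5 (t=93): FL=S FR=S RL=S RR=S


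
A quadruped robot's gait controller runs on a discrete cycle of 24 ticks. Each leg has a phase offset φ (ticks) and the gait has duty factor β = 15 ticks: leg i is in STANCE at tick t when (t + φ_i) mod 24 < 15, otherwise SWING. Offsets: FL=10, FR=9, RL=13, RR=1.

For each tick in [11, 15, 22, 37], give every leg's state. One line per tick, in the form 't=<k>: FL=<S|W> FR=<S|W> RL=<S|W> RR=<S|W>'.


t=11: phase=(21,20,0,12) vs β=15 → FL=W FR=W RL=S RR=S
t=15: phase=(1,0,4,16) vs β=15 → FL=S FR=S RL=S RR=W
t=22: phase=(8,7,11,23) vs β=15 → FL=S FR=S RL=S RR=W
t=37: phase=(23,22,2,14) vs β=15 → FL=W FR=W RL=S RR=S

t=11: FL=W FR=W RL=S RR=S
t=15: FL=S FR=S RL=S RR=W
t=22: FL=S FR=S RL=S RR=W
t=37: FL=W FR=W RL=S RR=S


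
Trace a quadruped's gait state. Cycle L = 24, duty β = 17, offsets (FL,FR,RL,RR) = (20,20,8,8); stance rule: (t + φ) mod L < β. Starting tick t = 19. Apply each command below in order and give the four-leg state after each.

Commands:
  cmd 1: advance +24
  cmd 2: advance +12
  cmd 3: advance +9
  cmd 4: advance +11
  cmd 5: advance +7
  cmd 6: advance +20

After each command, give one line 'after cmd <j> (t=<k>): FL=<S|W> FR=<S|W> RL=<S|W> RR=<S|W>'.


after cmd 1 (t=43): FL=S FR=S RL=S RR=S
after cmd 2 (t=55): FL=S FR=S RL=S RR=S
after cmd 3 (t=64): FL=S FR=S RL=S RR=S
after cmd 4 (t=75): FL=W FR=W RL=S RR=S
after cmd 5 (t=82): FL=S FR=S RL=W RR=W
after cmd 6 (t=102): FL=S FR=S RL=S RR=S

start t=19: FL=S FR=S RL=S RR=S
cmd 1: advance +24 → t=43, phase=(15,15,3,3) → FL=S FR=S RL=S RR=S
cmd 2: advance +12 → t=55, phase=(3,3,15,15) → FL=S FR=S RL=S RR=S
cmd 3: advance +9 → t=64, phase=(12,12,0,0) → FL=S FR=S RL=S RR=S
cmd 4: advance +11 → t=75, phase=(23,23,11,11) → FL=W FR=W RL=S RR=S
cmd 5: advance +7 → t=82, phase=(6,6,18,18) → FL=S FR=S RL=W RR=W
cmd 6: advance +20 → t=102, phase=(2,2,14,14) → FL=S FR=S RL=S RR=S


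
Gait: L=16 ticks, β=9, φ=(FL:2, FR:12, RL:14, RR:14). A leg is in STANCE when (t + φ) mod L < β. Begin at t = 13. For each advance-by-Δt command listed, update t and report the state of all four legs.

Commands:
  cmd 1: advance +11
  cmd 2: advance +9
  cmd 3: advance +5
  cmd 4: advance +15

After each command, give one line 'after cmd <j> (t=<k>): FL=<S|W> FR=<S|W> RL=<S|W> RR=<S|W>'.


after cmd 1 (t=24): FL=W FR=S RL=S RR=S
after cmd 2 (t=33): FL=S FR=W RL=W RR=W
after cmd 3 (t=38): FL=S FR=S RL=S RR=S
after cmd 4 (t=53): FL=S FR=S RL=S RR=S

start t=13: FL=W FR=W RL=W RR=W
cmd 1: advance +11 → t=24, phase=(10,4,6,6) → FL=W FR=S RL=S RR=S
cmd 2: advance +9 → t=33, phase=(3,13,15,15) → FL=S FR=W RL=W RR=W
cmd 3: advance +5 → t=38, phase=(8,2,4,4) → FL=S FR=S RL=S RR=S
cmd 4: advance +15 → t=53, phase=(7,1,3,3) → FL=S FR=S RL=S RR=S


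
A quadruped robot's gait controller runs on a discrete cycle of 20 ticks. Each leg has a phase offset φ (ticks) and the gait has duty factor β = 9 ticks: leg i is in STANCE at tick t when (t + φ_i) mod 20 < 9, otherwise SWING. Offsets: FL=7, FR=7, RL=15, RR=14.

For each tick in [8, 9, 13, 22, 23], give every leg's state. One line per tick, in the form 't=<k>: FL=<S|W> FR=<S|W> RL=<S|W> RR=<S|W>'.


t=8: FL=W FR=W RL=S RR=S
t=9: FL=W FR=W RL=S RR=S
t=13: FL=S FR=S RL=S RR=S
t=22: FL=W FR=W RL=W RR=W
t=23: FL=W FR=W RL=W RR=W

t=8: phase=(15,15,3,2) vs β=9 → FL=W FR=W RL=S RR=S
t=9: phase=(16,16,4,3) vs β=9 → FL=W FR=W RL=S RR=S
t=13: phase=(0,0,8,7) vs β=9 → FL=S FR=S RL=S RR=S
t=22: phase=(9,9,17,16) vs β=9 → FL=W FR=W RL=W RR=W
t=23: phase=(10,10,18,17) vs β=9 → FL=W FR=W RL=W RR=W


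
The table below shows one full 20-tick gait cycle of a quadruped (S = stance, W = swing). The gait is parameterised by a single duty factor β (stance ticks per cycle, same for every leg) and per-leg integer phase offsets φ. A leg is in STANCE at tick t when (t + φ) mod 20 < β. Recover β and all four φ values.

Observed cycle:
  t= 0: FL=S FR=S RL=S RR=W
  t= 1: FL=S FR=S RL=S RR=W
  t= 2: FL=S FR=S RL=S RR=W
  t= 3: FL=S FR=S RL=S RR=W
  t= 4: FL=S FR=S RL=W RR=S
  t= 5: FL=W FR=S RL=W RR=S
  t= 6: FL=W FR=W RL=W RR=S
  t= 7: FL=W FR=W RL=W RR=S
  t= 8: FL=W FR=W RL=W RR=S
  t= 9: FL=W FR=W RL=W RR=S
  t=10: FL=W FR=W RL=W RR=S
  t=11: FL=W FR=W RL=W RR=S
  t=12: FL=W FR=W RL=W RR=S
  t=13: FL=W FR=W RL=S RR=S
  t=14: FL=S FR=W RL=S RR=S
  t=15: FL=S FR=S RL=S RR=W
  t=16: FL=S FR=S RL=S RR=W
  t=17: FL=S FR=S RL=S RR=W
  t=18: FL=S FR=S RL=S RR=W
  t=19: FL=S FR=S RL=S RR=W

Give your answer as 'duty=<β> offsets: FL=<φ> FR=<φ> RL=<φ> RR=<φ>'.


duty=11 offsets: FL=6 FR=5 RL=7 RR=16

duty β = stance ticks per leg = 11
FL: stance ticks = 11; W→S at t=14 → φ=6
FR: stance ticks = 11; W→S at t=15 → φ=5
RL: stance ticks = 11; W→S at t=13 → φ=7
RR: stance ticks = 11; W→S at t=4 → φ=16


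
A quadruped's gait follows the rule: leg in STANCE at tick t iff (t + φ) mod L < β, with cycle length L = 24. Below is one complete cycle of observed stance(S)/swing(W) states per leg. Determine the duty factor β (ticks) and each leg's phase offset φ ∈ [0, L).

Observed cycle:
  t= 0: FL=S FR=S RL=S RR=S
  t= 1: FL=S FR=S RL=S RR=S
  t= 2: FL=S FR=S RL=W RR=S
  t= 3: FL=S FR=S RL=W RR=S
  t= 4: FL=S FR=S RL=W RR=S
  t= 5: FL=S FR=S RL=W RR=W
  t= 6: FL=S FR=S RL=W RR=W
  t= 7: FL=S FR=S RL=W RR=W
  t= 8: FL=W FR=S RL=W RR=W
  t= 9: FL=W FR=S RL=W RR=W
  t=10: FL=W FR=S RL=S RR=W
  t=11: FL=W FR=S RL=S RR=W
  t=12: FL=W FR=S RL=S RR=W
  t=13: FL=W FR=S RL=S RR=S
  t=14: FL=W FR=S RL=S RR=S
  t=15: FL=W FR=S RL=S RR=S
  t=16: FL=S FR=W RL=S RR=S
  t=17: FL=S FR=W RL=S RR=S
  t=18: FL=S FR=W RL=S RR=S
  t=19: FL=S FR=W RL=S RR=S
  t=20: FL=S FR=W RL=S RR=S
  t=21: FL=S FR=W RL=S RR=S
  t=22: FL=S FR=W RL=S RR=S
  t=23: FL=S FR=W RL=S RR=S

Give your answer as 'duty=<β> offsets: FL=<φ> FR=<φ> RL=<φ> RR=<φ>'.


duty=16 offsets: FL=8 FR=0 RL=14 RR=11

duty β = stance ticks per leg = 16
FL: stance ticks = 16; W→S at t=16 → φ=8
FR: stance ticks = 16; W→S at t=0 → φ=0
RL: stance ticks = 16; W→S at t=10 → φ=14
RR: stance ticks = 16; W→S at t=13 → φ=11


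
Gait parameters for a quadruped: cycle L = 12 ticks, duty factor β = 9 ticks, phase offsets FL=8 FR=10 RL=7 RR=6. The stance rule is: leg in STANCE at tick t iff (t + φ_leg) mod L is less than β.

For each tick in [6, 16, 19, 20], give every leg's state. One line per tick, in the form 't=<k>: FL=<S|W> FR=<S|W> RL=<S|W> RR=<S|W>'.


t=6: FL=S FR=S RL=S RR=S
t=16: FL=S FR=S RL=W RR=W
t=19: FL=S FR=S RL=S RR=S
t=20: FL=S FR=S RL=S RR=S

t=6: phase=(2,4,1,0) vs β=9 → FL=S FR=S RL=S RR=S
t=16: phase=(0,2,11,10) vs β=9 → FL=S FR=S RL=W RR=W
t=19: phase=(3,5,2,1) vs β=9 → FL=S FR=S RL=S RR=S
t=20: phase=(4,6,3,2) vs β=9 → FL=S FR=S RL=S RR=S


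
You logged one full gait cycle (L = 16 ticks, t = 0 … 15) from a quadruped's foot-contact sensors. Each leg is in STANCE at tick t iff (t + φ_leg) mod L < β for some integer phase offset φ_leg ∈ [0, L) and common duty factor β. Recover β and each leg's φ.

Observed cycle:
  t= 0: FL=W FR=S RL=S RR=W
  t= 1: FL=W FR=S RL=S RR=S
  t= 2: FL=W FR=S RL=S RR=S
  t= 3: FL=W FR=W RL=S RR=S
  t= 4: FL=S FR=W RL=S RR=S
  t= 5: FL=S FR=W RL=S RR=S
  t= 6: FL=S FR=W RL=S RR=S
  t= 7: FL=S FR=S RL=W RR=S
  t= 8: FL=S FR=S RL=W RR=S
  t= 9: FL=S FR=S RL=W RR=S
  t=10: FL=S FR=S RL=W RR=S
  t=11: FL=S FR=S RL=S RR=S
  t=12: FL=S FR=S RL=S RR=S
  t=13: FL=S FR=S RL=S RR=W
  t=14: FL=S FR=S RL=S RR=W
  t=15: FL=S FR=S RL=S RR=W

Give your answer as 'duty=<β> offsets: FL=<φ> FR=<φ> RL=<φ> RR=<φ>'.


duty=12 offsets: FL=12 FR=9 RL=5 RR=15

duty β = stance ticks per leg = 12
FL: stance ticks = 12; W→S at t=4 → φ=12
FR: stance ticks = 12; W→S at t=7 → φ=9
RL: stance ticks = 12; W→S at t=11 → φ=5
RR: stance ticks = 12; W→S at t=1 → φ=15


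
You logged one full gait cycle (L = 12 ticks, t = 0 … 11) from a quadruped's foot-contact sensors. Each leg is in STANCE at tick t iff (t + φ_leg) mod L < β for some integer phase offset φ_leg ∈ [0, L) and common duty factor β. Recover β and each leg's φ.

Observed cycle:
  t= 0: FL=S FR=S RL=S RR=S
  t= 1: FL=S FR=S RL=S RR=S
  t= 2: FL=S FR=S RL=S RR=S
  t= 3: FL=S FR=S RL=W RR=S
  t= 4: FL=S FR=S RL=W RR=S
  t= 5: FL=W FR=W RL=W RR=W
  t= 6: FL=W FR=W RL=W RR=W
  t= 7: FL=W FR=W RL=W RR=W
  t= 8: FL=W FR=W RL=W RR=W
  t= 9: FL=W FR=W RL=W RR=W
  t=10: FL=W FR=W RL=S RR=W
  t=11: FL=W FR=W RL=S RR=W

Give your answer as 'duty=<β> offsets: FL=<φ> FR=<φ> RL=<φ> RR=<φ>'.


duty β = stance ticks per leg = 5
FL: stance ticks = 5; W→S at t=0 → φ=0
FR: stance ticks = 5; W→S at t=0 → φ=0
RL: stance ticks = 5; W→S at t=10 → φ=2
RR: stance ticks = 5; W→S at t=0 → φ=0

duty=5 offsets: FL=0 FR=0 RL=2 RR=0


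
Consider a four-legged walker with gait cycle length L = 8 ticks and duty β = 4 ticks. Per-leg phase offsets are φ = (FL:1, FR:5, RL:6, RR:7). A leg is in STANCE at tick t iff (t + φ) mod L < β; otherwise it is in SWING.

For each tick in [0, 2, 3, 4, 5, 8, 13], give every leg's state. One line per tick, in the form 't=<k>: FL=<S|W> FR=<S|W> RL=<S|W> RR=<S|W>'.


t=0: FL=S FR=W RL=W RR=W
t=2: FL=S FR=W RL=S RR=S
t=3: FL=W FR=S RL=S RR=S
t=4: FL=W FR=S RL=S RR=S
t=5: FL=W FR=S RL=S RR=W
t=8: FL=S FR=W RL=W RR=W
t=13: FL=W FR=S RL=S RR=W

t=0: phase=(1,5,6,7) vs β=4 → FL=S FR=W RL=W RR=W
t=2: phase=(3,7,0,1) vs β=4 → FL=S FR=W RL=S RR=S
t=3: phase=(4,0,1,2) vs β=4 → FL=W FR=S RL=S RR=S
t=4: phase=(5,1,2,3) vs β=4 → FL=W FR=S RL=S RR=S
t=5: phase=(6,2,3,4) vs β=4 → FL=W FR=S RL=S RR=W
t=8: phase=(1,5,6,7) vs β=4 → FL=S FR=W RL=W RR=W
t=13: phase=(6,2,3,4) vs β=4 → FL=W FR=S RL=S RR=W


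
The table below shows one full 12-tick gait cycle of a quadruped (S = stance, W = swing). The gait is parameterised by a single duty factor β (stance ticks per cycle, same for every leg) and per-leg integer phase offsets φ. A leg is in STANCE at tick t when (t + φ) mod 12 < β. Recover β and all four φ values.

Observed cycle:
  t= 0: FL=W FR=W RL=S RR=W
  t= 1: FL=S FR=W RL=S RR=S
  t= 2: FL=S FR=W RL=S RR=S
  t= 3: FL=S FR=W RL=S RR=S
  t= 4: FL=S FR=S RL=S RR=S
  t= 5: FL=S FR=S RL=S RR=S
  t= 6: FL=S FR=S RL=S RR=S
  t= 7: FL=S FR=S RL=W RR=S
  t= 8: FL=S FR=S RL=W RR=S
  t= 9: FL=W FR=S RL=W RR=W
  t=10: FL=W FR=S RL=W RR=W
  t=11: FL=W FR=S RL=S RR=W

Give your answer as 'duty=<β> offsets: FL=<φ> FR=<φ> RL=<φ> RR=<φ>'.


duty=8 offsets: FL=11 FR=8 RL=1 RR=11

duty β = stance ticks per leg = 8
FL: stance ticks = 8; W→S at t=1 → φ=11
FR: stance ticks = 8; W→S at t=4 → φ=8
RL: stance ticks = 8; W→S at t=11 → φ=1
RR: stance ticks = 8; W→S at t=1 → φ=11


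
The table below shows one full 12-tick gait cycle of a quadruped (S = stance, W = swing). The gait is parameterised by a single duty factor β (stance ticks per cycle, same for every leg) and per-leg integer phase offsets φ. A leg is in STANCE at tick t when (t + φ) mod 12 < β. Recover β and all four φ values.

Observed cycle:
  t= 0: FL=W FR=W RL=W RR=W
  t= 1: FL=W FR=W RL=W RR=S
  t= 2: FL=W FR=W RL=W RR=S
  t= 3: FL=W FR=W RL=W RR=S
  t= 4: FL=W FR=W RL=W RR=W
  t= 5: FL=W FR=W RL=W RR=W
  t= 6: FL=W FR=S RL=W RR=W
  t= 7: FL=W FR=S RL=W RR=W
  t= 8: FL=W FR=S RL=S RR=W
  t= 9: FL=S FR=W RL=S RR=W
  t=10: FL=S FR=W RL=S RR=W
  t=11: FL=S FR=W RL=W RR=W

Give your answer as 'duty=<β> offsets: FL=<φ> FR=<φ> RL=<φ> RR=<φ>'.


duty β = stance ticks per leg = 3
FL: stance ticks = 3; W→S at t=9 → φ=3
FR: stance ticks = 3; W→S at t=6 → φ=6
RL: stance ticks = 3; W→S at t=8 → φ=4
RR: stance ticks = 3; W→S at t=1 → φ=11

duty=3 offsets: FL=3 FR=6 RL=4 RR=11


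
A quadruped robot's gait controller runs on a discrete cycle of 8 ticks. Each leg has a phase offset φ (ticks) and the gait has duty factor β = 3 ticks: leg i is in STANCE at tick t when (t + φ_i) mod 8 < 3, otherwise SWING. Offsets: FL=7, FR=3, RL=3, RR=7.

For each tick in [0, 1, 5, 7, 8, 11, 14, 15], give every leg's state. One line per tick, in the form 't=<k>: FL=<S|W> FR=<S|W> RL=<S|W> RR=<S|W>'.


t=0: FL=W FR=W RL=W RR=W
t=1: FL=S FR=W RL=W RR=S
t=5: FL=W FR=S RL=S RR=W
t=7: FL=W FR=S RL=S RR=W
t=8: FL=W FR=W RL=W RR=W
t=11: FL=S FR=W RL=W RR=S
t=14: FL=W FR=S RL=S RR=W
t=15: FL=W FR=S RL=S RR=W

t=0: phase=(7,3,3,7) vs β=3 → FL=W FR=W RL=W RR=W
t=1: phase=(0,4,4,0) vs β=3 → FL=S FR=W RL=W RR=S
t=5: phase=(4,0,0,4) vs β=3 → FL=W FR=S RL=S RR=W
t=7: phase=(6,2,2,6) vs β=3 → FL=W FR=S RL=S RR=W
t=8: phase=(7,3,3,7) vs β=3 → FL=W FR=W RL=W RR=W
t=11: phase=(2,6,6,2) vs β=3 → FL=S FR=W RL=W RR=S
t=14: phase=(5,1,1,5) vs β=3 → FL=W FR=S RL=S RR=W
t=15: phase=(6,2,2,6) vs β=3 → FL=W FR=S RL=S RR=W


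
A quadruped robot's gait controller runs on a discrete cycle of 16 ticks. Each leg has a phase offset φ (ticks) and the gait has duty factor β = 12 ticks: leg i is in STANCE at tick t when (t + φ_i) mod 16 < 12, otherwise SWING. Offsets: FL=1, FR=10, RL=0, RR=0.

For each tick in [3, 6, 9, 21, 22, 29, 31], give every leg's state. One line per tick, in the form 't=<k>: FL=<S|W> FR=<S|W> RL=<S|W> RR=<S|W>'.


t=3: FL=S FR=W RL=S RR=S
t=6: FL=S FR=S RL=S RR=S
t=9: FL=S FR=S RL=S RR=S
t=21: FL=S FR=W RL=S RR=S
t=22: FL=S FR=S RL=S RR=S
t=29: FL=W FR=S RL=W RR=W
t=31: FL=S FR=S RL=W RR=W

t=3: phase=(4,13,3,3) vs β=12 → FL=S FR=W RL=S RR=S
t=6: phase=(7,0,6,6) vs β=12 → FL=S FR=S RL=S RR=S
t=9: phase=(10,3,9,9) vs β=12 → FL=S FR=S RL=S RR=S
t=21: phase=(6,15,5,5) vs β=12 → FL=S FR=W RL=S RR=S
t=22: phase=(7,0,6,6) vs β=12 → FL=S FR=S RL=S RR=S
t=29: phase=(14,7,13,13) vs β=12 → FL=W FR=S RL=W RR=W
t=31: phase=(0,9,15,15) vs β=12 → FL=S FR=S RL=W RR=W


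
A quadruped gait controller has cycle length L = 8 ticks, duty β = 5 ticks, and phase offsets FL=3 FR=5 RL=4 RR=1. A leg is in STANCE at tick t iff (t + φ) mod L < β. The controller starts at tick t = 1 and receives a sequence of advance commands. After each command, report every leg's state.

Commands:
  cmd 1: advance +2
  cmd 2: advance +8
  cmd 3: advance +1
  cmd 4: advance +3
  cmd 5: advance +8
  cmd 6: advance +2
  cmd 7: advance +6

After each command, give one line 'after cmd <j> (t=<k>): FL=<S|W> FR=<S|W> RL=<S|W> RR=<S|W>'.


start t=1: FL=S FR=W RL=W RR=S
cmd 1: advance +2 → t=3, phase=(6,0,7,4) → FL=W FR=S RL=W RR=S
cmd 2: advance +8 → t=11, phase=(6,0,7,4) → FL=W FR=S RL=W RR=S
cmd 3: advance +1 → t=12, phase=(7,1,0,5) → FL=W FR=S RL=S RR=W
cmd 4: advance +3 → t=15, phase=(2,4,3,0) → FL=S FR=S RL=S RR=S
cmd 5: advance +8 → t=23, phase=(2,4,3,0) → FL=S FR=S RL=S RR=S
cmd 6: advance +2 → t=25, phase=(4,6,5,2) → FL=S FR=W RL=W RR=S
cmd 7: advance +6 → t=31, phase=(2,4,3,0) → FL=S FR=S RL=S RR=S

after cmd 1 (t=3): FL=W FR=S RL=W RR=S
after cmd 2 (t=11): FL=W FR=S RL=W RR=S
after cmd 3 (t=12): FL=W FR=S RL=S RR=W
after cmd 4 (t=15): FL=S FR=S RL=S RR=S
after cmd 5 (t=23): FL=S FR=S RL=S RR=S
after cmd 6 (t=25): FL=S FR=W RL=W RR=S
after cmd 7 (t=31): FL=S FR=S RL=S RR=S


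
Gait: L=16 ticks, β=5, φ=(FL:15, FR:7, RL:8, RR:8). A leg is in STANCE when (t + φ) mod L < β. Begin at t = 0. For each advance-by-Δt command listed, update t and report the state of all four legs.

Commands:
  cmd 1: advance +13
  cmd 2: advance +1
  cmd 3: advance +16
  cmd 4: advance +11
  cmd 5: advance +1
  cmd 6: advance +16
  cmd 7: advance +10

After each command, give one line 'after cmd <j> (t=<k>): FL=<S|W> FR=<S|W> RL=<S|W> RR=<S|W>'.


after cmd 1 (t=13): FL=W FR=S RL=W RR=W
after cmd 2 (t=14): FL=W FR=W RL=W RR=W
after cmd 3 (t=30): FL=W FR=W RL=W RR=W
after cmd 4 (t=41): FL=W FR=S RL=S RR=S
after cmd 5 (t=42): FL=W FR=S RL=S RR=S
after cmd 6 (t=58): FL=W FR=S RL=S RR=S
after cmd 7 (t=68): FL=S FR=W RL=W RR=W

start t=0: FL=W FR=W RL=W RR=W
cmd 1: advance +13 → t=13, phase=(12,4,5,5) → FL=W FR=S RL=W RR=W
cmd 2: advance +1 → t=14, phase=(13,5,6,6) → FL=W FR=W RL=W RR=W
cmd 3: advance +16 → t=30, phase=(13,5,6,6) → FL=W FR=W RL=W RR=W
cmd 4: advance +11 → t=41, phase=(8,0,1,1) → FL=W FR=S RL=S RR=S
cmd 5: advance +1 → t=42, phase=(9,1,2,2) → FL=W FR=S RL=S RR=S
cmd 6: advance +16 → t=58, phase=(9,1,2,2) → FL=W FR=S RL=S RR=S
cmd 7: advance +10 → t=68, phase=(3,11,12,12) → FL=S FR=W RL=W RR=W


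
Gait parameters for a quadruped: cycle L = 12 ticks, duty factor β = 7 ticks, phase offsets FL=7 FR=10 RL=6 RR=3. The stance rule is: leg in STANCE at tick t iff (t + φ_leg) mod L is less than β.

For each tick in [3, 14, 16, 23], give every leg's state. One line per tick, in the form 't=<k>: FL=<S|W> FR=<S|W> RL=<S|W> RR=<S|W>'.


t=3: phase=(10,1,9,6) vs β=7 → FL=W FR=S RL=W RR=S
t=14: phase=(9,0,8,5) vs β=7 → FL=W FR=S RL=W RR=S
t=16: phase=(11,2,10,7) vs β=7 → FL=W FR=S RL=W RR=W
t=23: phase=(6,9,5,2) vs β=7 → FL=S FR=W RL=S RR=S

t=3: FL=W FR=S RL=W RR=S
t=14: FL=W FR=S RL=W RR=S
t=16: FL=W FR=S RL=W RR=W
t=23: FL=S FR=W RL=S RR=S


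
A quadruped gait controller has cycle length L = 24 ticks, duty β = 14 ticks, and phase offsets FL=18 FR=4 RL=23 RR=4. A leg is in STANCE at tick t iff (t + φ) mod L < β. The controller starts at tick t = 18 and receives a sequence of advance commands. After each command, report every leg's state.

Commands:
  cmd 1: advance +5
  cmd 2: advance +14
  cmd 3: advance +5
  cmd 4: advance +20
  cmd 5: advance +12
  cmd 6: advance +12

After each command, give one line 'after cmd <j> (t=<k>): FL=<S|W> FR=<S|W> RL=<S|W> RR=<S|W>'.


start t=18: FL=S FR=W RL=W RR=W
cmd 1: advance +5 → t=23, phase=(17,3,22,3) → FL=W FR=S RL=W RR=S
cmd 2: advance +14 → t=37, phase=(7,17,12,17) → FL=S FR=W RL=S RR=W
cmd 3: advance +5 → t=42, phase=(12,22,17,22) → FL=S FR=W RL=W RR=W
cmd 4: advance +20 → t=62, phase=(8,18,13,18) → FL=S FR=W RL=S RR=W
cmd 5: advance +12 → t=74, phase=(20,6,1,6) → FL=W FR=S RL=S RR=S
cmd 6: advance +12 → t=86, phase=(8,18,13,18) → FL=S FR=W RL=S RR=W

after cmd 1 (t=23): FL=W FR=S RL=W RR=S
after cmd 2 (t=37): FL=S FR=W RL=S RR=W
after cmd 3 (t=42): FL=S FR=W RL=W RR=W
after cmd 4 (t=62): FL=S FR=W RL=S RR=W
after cmd 5 (t=74): FL=W FR=S RL=S RR=S
after cmd 6 (t=86): FL=S FR=W RL=S RR=W


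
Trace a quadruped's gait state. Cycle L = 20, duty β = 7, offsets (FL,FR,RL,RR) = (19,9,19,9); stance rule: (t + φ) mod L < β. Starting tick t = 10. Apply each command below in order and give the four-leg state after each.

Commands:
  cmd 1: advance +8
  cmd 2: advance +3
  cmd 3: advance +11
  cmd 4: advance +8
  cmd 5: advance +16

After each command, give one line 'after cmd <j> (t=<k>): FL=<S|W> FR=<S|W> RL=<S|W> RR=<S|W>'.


start t=10: FL=W FR=W RL=W RR=W
cmd 1: advance +8 → t=18, phase=(17,7,17,7) → FL=W FR=W RL=W RR=W
cmd 2: advance +3 → t=21, phase=(0,10,0,10) → FL=S FR=W RL=S RR=W
cmd 3: advance +11 → t=32, phase=(11,1,11,1) → FL=W FR=S RL=W RR=S
cmd 4: advance +8 → t=40, phase=(19,9,19,9) → FL=W FR=W RL=W RR=W
cmd 5: advance +16 → t=56, phase=(15,5,15,5) → FL=W FR=S RL=W RR=S

after cmd 1 (t=18): FL=W FR=W RL=W RR=W
after cmd 2 (t=21): FL=S FR=W RL=S RR=W
after cmd 3 (t=32): FL=W FR=S RL=W RR=S
after cmd 4 (t=40): FL=W FR=W RL=W RR=W
after cmd 5 (t=56): FL=W FR=S RL=W RR=S


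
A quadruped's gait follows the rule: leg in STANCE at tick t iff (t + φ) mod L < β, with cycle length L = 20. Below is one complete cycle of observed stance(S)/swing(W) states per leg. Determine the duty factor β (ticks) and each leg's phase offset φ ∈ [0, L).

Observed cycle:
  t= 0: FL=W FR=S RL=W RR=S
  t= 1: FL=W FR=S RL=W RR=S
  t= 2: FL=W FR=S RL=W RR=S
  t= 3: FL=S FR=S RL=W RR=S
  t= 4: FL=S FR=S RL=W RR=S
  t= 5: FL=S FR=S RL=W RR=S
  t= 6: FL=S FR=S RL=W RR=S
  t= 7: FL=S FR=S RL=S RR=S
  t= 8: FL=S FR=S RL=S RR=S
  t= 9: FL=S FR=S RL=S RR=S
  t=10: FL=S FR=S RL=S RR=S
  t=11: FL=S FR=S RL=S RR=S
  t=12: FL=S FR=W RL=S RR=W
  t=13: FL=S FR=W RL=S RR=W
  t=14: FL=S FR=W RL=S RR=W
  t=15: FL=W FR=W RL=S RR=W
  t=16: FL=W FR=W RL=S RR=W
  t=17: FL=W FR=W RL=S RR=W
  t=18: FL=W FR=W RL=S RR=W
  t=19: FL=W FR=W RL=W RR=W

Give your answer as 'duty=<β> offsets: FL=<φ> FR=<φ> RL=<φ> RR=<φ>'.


duty β = stance ticks per leg = 12
FL: stance ticks = 12; W→S at t=3 → φ=17
FR: stance ticks = 12; W→S at t=0 → φ=0
RL: stance ticks = 12; W→S at t=7 → φ=13
RR: stance ticks = 12; W→S at t=0 → φ=0

duty=12 offsets: FL=17 FR=0 RL=13 RR=0


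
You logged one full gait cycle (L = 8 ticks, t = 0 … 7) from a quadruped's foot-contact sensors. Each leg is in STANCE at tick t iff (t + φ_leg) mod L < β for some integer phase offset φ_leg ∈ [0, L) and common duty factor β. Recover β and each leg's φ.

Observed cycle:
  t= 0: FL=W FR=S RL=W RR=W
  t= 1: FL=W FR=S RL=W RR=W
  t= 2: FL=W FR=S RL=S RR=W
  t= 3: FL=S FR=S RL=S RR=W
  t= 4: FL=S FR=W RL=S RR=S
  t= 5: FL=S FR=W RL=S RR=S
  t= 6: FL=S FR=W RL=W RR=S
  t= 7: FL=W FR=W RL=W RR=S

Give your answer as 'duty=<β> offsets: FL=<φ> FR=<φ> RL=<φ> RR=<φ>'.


duty=4 offsets: FL=5 FR=0 RL=6 RR=4

duty β = stance ticks per leg = 4
FL: stance ticks = 4; W→S at t=3 → φ=5
FR: stance ticks = 4; W→S at t=0 → φ=0
RL: stance ticks = 4; W→S at t=2 → φ=6
RR: stance ticks = 4; W→S at t=4 → φ=4


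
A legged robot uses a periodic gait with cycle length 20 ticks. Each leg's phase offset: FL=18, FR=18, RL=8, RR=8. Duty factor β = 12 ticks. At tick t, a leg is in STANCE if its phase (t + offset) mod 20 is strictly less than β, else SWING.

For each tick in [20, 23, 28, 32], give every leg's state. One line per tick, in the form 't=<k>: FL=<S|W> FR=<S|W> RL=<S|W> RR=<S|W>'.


t=20: phase=(18,18,8,8) vs β=12 → FL=W FR=W RL=S RR=S
t=23: phase=(1,1,11,11) vs β=12 → FL=S FR=S RL=S RR=S
t=28: phase=(6,6,16,16) vs β=12 → FL=S FR=S RL=W RR=W
t=32: phase=(10,10,0,0) vs β=12 → FL=S FR=S RL=S RR=S

t=20: FL=W FR=W RL=S RR=S
t=23: FL=S FR=S RL=S RR=S
t=28: FL=S FR=S RL=W RR=W
t=32: FL=S FR=S RL=S RR=S


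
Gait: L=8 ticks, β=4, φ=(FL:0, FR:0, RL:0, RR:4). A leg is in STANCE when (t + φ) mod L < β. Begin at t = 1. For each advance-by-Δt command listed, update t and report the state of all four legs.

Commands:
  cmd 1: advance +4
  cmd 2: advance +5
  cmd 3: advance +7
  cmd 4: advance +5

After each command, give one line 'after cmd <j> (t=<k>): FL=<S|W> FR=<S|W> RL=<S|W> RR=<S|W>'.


start t=1: FL=S FR=S RL=S RR=W
cmd 1: advance +4 → t=5, phase=(5,5,5,1) → FL=W FR=W RL=W RR=S
cmd 2: advance +5 → t=10, phase=(2,2,2,6) → FL=S FR=S RL=S RR=W
cmd 3: advance +7 → t=17, phase=(1,1,1,5) → FL=S FR=S RL=S RR=W
cmd 4: advance +5 → t=22, phase=(6,6,6,2) → FL=W FR=W RL=W RR=S

after cmd 1 (t=5): FL=W FR=W RL=W RR=S
after cmd 2 (t=10): FL=S FR=S RL=S RR=W
after cmd 3 (t=17): FL=S FR=S RL=S RR=W
after cmd 4 (t=22): FL=W FR=W RL=W RR=S


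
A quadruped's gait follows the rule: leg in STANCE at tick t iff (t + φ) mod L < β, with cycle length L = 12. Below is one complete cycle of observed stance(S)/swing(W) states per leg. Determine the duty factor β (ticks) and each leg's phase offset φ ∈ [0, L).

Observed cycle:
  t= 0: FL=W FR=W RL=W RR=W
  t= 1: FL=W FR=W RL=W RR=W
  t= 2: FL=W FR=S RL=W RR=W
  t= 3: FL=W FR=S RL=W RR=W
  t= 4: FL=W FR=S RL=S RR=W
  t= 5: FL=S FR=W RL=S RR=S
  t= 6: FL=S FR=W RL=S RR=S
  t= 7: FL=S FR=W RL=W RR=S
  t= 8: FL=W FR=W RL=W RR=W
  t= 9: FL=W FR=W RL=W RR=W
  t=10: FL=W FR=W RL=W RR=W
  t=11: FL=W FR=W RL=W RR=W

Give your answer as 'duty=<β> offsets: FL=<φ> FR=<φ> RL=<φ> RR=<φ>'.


duty=3 offsets: FL=7 FR=10 RL=8 RR=7

duty β = stance ticks per leg = 3
FL: stance ticks = 3; W→S at t=5 → φ=7
FR: stance ticks = 3; W→S at t=2 → φ=10
RL: stance ticks = 3; W→S at t=4 → φ=8
RR: stance ticks = 3; W→S at t=5 → φ=7


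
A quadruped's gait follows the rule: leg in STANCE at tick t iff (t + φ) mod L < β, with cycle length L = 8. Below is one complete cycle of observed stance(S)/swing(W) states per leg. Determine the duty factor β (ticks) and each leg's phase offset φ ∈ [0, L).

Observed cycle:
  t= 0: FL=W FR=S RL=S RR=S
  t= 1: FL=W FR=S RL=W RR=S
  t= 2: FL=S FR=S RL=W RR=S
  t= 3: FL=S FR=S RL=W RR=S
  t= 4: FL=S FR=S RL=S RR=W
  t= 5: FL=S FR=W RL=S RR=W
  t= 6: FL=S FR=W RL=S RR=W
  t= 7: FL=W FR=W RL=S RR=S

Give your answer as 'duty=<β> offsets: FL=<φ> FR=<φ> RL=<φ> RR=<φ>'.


duty β = stance ticks per leg = 5
FL: stance ticks = 5; W→S at t=2 → φ=6
FR: stance ticks = 5; W→S at t=0 → φ=0
RL: stance ticks = 5; W→S at t=4 → φ=4
RR: stance ticks = 5; W→S at t=7 → φ=1

duty=5 offsets: FL=6 FR=0 RL=4 RR=1


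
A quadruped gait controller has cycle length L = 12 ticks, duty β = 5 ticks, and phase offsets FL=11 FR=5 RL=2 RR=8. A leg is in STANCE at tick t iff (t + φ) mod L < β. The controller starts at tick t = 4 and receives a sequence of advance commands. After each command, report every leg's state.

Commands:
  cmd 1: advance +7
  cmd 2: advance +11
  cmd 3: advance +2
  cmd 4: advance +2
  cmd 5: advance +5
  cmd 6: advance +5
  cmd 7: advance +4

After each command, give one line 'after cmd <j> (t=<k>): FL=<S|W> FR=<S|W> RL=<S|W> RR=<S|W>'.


start t=4: FL=S FR=W RL=W RR=S
cmd 1: advance +7 → t=11, phase=(10,4,1,7) → FL=W FR=S RL=S RR=W
cmd 2: advance +11 → t=22, phase=(9,3,0,6) → FL=W FR=S RL=S RR=W
cmd 3: advance +2 → t=24, phase=(11,5,2,8) → FL=W FR=W RL=S RR=W
cmd 4: advance +2 → t=26, phase=(1,7,4,10) → FL=S FR=W RL=S RR=W
cmd 5: advance +5 → t=31, phase=(6,0,9,3) → FL=W FR=S RL=W RR=S
cmd 6: advance +5 → t=36, phase=(11,5,2,8) → FL=W FR=W RL=S RR=W
cmd 7: advance +4 → t=40, phase=(3,9,6,0) → FL=S FR=W RL=W RR=S

after cmd 1 (t=11): FL=W FR=S RL=S RR=W
after cmd 2 (t=22): FL=W FR=S RL=S RR=W
after cmd 3 (t=24): FL=W FR=W RL=S RR=W
after cmd 4 (t=26): FL=S FR=W RL=S RR=W
after cmd 5 (t=31): FL=W FR=S RL=W RR=S
after cmd 6 (t=36): FL=W FR=W RL=S RR=W
after cmd 7 (t=40): FL=S FR=W RL=W RR=S


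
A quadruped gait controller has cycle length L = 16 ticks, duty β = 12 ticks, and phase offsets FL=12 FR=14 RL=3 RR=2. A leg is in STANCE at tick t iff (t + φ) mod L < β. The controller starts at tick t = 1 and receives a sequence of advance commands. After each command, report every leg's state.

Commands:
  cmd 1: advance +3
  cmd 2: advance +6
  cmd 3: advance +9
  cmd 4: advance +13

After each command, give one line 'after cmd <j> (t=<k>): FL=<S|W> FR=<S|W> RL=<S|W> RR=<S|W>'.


start t=1: FL=W FR=W RL=S RR=S
cmd 1: advance +3 → t=4, phase=(0,2,7,6) → FL=S FR=S RL=S RR=S
cmd 2: advance +6 → t=10, phase=(6,8,13,12) → FL=S FR=S RL=W RR=W
cmd 3: advance +9 → t=19, phase=(15,1,6,5) → FL=W FR=S RL=S RR=S
cmd 4: advance +13 → t=32, phase=(12,14,3,2) → FL=W FR=W RL=S RR=S

after cmd 1 (t=4): FL=S FR=S RL=S RR=S
after cmd 2 (t=10): FL=S FR=S RL=W RR=W
after cmd 3 (t=19): FL=W FR=S RL=S RR=S
after cmd 4 (t=32): FL=W FR=W RL=S RR=S


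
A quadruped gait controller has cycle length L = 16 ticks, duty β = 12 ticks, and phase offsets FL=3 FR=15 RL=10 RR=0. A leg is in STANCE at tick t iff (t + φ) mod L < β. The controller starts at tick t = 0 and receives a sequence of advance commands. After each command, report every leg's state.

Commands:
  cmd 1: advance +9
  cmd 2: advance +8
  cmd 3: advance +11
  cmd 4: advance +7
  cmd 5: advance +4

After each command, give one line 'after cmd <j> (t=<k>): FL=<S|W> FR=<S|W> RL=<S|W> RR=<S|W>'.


start t=0: FL=S FR=W RL=S RR=S
cmd 1: advance +9 → t=9, phase=(12,8,3,9) → FL=W FR=S RL=S RR=S
cmd 2: advance +8 → t=17, phase=(4,0,11,1) → FL=S FR=S RL=S RR=S
cmd 3: advance +11 → t=28, phase=(15,11,6,12) → FL=W FR=S RL=S RR=W
cmd 4: advance +7 → t=35, phase=(6,2,13,3) → FL=S FR=S RL=W RR=S
cmd 5: advance +4 → t=39, phase=(10,6,1,7) → FL=S FR=S RL=S RR=S

after cmd 1 (t=9): FL=W FR=S RL=S RR=S
after cmd 2 (t=17): FL=S FR=S RL=S RR=S
after cmd 3 (t=28): FL=W FR=S RL=S RR=W
after cmd 4 (t=35): FL=S FR=S RL=W RR=S
after cmd 5 (t=39): FL=S FR=S RL=S RR=S


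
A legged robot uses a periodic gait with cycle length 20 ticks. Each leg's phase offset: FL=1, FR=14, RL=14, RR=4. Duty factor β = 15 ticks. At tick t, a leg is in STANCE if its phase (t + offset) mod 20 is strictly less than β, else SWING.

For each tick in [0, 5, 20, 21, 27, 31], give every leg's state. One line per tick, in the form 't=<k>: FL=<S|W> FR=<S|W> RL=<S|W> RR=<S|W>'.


t=0: phase=(1,14,14,4) vs β=15 → FL=S FR=S RL=S RR=S
t=5: phase=(6,19,19,9) vs β=15 → FL=S FR=W RL=W RR=S
t=20: phase=(1,14,14,4) vs β=15 → FL=S FR=S RL=S RR=S
t=21: phase=(2,15,15,5) vs β=15 → FL=S FR=W RL=W RR=S
t=27: phase=(8,1,1,11) vs β=15 → FL=S FR=S RL=S RR=S
t=31: phase=(12,5,5,15) vs β=15 → FL=S FR=S RL=S RR=W

t=0: FL=S FR=S RL=S RR=S
t=5: FL=S FR=W RL=W RR=S
t=20: FL=S FR=S RL=S RR=S
t=21: FL=S FR=W RL=W RR=S
t=27: FL=S FR=S RL=S RR=S
t=31: FL=S FR=S RL=S RR=W


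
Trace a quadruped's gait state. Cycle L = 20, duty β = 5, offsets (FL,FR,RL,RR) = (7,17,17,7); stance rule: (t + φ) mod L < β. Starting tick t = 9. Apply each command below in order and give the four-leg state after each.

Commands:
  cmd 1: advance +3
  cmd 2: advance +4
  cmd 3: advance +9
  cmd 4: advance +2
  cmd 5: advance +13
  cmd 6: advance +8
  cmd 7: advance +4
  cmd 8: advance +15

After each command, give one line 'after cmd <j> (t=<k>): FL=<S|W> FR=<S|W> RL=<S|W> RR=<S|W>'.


start t=9: FL=W FR=W RL=W RR=W
cmd 1: advance +3 → t=12, phase=(19,9,9,19) → FL=W FR=W RL=W RR=W
cmd 2: advance +4 → t=16, phase=(3,13,13,3) → FL=S FR=W RL=W RR=S
cmd 3: advance +9 → t=25, phase=(12,2,2,12) → FL=W FR=S RL=S RR=W
cmd 4: advance +2 → t=27, phase=(14,4,4,14) → FL=W FR=S RL=S RR=W
cmd 5: advance +13 → t=40, phase=(7,17,17,7) → FL=W FR=W RL=W RR=W
cmd 6: advance +8 → t=48, phase=(15,5,5,15) → FL=W FR=W RL=W RR=W
cmd 7: advance +4 → t=52, phase=(19,9,9,19) → FL=W FR=W RL=W RR=W
cmd 8: advance +15 → t=67, phase=(14,4,4,14) → FL=W FR=S RL=S RR=W

after cmd 1 (t=12): FL=W FR=W RL=W RR=W
after cmd 2 (t=16): FL=S FR=W RL=W RR=S
after cmd 3 (t=25): FL=W FR=S RL=S RR=W
after cmd 4 (t=27): FL=W FR=S RL=S RR=W
after cmd 5 (t=40): FL=W FR=W RL=W RR=W
after cmd 6 (t=48): FL=W FR=W RL=W RR=W
after cmd 7 (t=52): FL=W FR=W RL=W RR=W
after cmd 8 (t=67): FL=W FR=S RL=S RR=W


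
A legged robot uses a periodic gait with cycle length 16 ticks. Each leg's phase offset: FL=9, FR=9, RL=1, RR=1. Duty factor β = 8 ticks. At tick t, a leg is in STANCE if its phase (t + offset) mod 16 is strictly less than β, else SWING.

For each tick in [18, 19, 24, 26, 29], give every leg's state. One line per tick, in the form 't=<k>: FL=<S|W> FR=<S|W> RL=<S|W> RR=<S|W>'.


t=18: FL=W FR=W RL=S RR=S
t=19: FL=W FR=W RL=S RR=S
t=24: FL=S FR=S RL=W RR=W
t=26: FL=S FR=S RL=W RR=W
t=29: FL=S FR=S RL=W RR=W

t=18: phase=(11,11,3,3) vs β=8 → FL=W FR=W RL=S RR=S
t=19: phase=(12,12,4,4) vs β=8 → FL=W FR=W RL=S RR=S
t=24: phase=(1,1,9,9) vs β=8 → FL=S FR=S RL=W RR=W
t=26: phase=(3,3,11,11) vs β=8 → FL=S FR=S RL=W RR=W
t=29: phase=(6,6,14,14) vs β=8 → FL=S FR=S RL=W RR=W


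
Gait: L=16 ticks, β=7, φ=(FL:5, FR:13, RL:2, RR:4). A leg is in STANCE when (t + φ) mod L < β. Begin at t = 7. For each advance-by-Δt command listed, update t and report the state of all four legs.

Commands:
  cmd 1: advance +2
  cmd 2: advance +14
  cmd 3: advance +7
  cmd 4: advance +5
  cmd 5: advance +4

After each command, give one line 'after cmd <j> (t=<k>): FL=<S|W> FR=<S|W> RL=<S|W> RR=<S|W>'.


start t=7: FL=W FR=S RL=W RR=W
cmd 1: advance +2 → t=9, phase=(14,6,11,13) → FL=W FR=S RL=W RR=W
cmd 2: advance +14 → t=23, phase=(12,4,9,11) → FL=W FR=S RL=W RR=W
cmd 3: advance +7 → t=30, phase=(3,11,0,2) → FL=S FR=W RL=S RR=S
cmd 4: advance +5 → t=35, phase=(8,0,5,7) → FL=W FR=S RL=S RR=W
cmd 5: advance +4 → t=39, phase=(12,4,9,11) → FL=W FR=S RL=W RR=W

after cmd 1 (t=9): FL=W FR=S RL=W RR=W
after cmd 2 (t=23): FL=W FR=S RL=W RR=W
after cmd 3 (t=30): FL=S FR=W RL=S RR=S
after cmd 4 (t=35): FL=W FR=S RL=S RR=W
after cmd 5 (t=39): FL=W FR=S RL=W RR=W


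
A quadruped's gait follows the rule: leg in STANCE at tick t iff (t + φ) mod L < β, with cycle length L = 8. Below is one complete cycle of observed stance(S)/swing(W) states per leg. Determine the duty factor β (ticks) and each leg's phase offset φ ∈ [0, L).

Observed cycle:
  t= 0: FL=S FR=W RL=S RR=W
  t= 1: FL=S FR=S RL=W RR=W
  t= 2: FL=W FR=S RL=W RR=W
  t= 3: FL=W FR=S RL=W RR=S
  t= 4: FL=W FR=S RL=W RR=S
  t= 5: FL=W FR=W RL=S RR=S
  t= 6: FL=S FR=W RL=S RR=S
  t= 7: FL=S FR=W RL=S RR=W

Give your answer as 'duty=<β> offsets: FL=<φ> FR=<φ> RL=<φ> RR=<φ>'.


duty=4 offsets: FL=2 FR=7 RL=3 RR=5

duty β = stance ticks per leg = 4
FL: stance ticks = 4; W→S at t=6 → φ=2
FR: stance ticks = 4; W→S at t=1 → φ=7
RL: stance ticks = 4; W→S at t=5 → φ=3
RR: stance ticks = 4; W→S at t=3 → φ=5


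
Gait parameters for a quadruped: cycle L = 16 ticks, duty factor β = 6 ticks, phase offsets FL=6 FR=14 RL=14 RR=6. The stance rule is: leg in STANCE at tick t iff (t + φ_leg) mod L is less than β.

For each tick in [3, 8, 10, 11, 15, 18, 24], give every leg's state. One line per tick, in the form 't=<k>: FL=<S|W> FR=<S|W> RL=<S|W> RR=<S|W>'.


t=3: FL=W FR=S RL=S RR=W
t=8: FL=W FR=W RL=W RR=W
t=10: FL=S FR=W RL=W RR=S
t=11: FL=S FR=W RL=W RR=S
t=15: FL=S FR=W RL=W RR=S
t=18: FL=W FR=S RL=S RR=W
t=24: FL=W FR=W RL=W RR=W

t=3: phase=(9,1,1,9) vs β=6 → FL=W FR=S RL=S RR=W
t=8: phase=(14,6,6,14) vs β=6 → FL=W FR=W RL=W RR=W
t=10: phase=(0,8,8,0) vs β=6 → FL=S FR=W RL=W RR=S
t=11: phase=(1,9,9,1) vs β=6 → FL=S FR=W RL=W RR=S
t=15: phase=(5,13,13,5) vs β=6 → FL=S FR=W RL=W RR=S
t=18: phase=(8,0,0,8) vs β=6 → FL=W FR=S RL=S RR=W
t=24: phase=(14,6,6,14) vs β=6 → FL=W FR=W RL=W RR=W
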